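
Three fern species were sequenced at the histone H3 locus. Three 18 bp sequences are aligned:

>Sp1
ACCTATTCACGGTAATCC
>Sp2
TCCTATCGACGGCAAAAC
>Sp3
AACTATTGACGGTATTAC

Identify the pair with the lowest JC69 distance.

Sp1 and Sp3

Sp1–Sp2: 6/18 differ, p = 0.333, d = 0.441.
Sp1–Sp3: 4/18 differ, p = 0.222, d = 0.264.
Sp2–Sp3: 6/18 differ, p = 0.333, d = 0.441.
The smallest distance is between Sp1 and Sp3.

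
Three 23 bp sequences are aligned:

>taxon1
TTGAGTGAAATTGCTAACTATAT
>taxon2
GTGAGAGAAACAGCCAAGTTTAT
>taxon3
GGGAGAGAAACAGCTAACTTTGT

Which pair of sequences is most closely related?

taxon1–taxon2: 7/23 differ, p = 0.304, d = 0.390.
taxon1–taxon3: 7/23 differ, p = 0.304, d = 0.390.
taxon2–taxon3: 4/23 differ, p = 0.174, d = 0.198.
The smallest distance is between taxon2 and taxon3.

taxon2 and taxon3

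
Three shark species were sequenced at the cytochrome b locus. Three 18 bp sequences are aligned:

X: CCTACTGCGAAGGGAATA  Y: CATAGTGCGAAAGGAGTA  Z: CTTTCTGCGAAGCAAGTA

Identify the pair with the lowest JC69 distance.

X and Y

X–Y: 4/18 differ, p = 0.222, d = 0.264.
X–Z: 5/18 differ, p = 0.278, d = 0.347.
Y–Z: 6/18 differ, p = 0.333, d = 0.441.
The smallest distance is between X and Y.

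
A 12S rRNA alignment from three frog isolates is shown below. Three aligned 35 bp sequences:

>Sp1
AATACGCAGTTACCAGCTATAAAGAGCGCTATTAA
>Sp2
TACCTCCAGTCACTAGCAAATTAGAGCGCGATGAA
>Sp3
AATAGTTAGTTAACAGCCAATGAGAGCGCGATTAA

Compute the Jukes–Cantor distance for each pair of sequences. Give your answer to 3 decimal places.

d(Sp1,Sp2) = 0.513, d(Sp1,Sp3) = 0.315, d(Sp2,Sp3) = 0.458

Sp1–Sp2: 13/35 sites differ → p ≈ 0.371429, d = −0.75 ln(1 − 0.495239) = 0.512753 ≈ 0.513.
Sp1–Sp3: 9/35 sites differ → p ≈ 0.257143, d = −0.75 ln(1 − 0.342857) = 0.314890 ≈ 0.315.
Sp2–Sp3: 12/35 sites differ → p ≈ 0.342857, d = −0.75 ln(1 − 0.457143) = 0.458182 ≈ 0.458.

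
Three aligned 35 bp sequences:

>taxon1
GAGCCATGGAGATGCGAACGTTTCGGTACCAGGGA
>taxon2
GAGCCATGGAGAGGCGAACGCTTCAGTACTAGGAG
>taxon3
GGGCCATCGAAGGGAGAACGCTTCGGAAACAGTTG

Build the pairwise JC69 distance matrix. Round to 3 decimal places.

taxon1–taxon2: 6/35 sites differ → p ≈ 0.171429, d = −0.75 ln(1 − 0.228572) = 0.194634 ≈ 0.195.
taxon1–taxon3: 12/35 sites differ → p ≈ 0.342857, d = −0.75 ln(1 − 0.457143) = 0.458182 ≈ 0.458.
taxon2–taxon3: 11/35 sites differ → p ≈ 0.314286, d = −0.75 ln(1 − 0.419048) = 0.407315 ≈ 0.407.

d(taxon1,taxon2) = 0.195, d(taxon1,taxon3) = 0.458, d(taxon2,taxon3) = 0.407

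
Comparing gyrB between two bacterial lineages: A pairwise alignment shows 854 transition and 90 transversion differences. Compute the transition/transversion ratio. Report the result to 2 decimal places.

R = 854/90 = 9.488888… ≈ 9.49 (to 2 d.p.).

9.49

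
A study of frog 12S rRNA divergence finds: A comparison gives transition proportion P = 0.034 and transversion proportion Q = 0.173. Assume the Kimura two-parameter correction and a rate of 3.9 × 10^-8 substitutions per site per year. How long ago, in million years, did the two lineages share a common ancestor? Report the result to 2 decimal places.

Under the Kimura two-parameter model, d = −½ ln(1 − 2P − Q) − ¼ ln(1 − 2Q).
1 − 2P − Q = 0.759, giving −½ ln(0.759) = 0.137877.
1 − 2Q = 0.654, giving −¼ ln(0.654) = 0.106162.
d = 0.137877 + 0.106162 = 0.244039.
Under a molecular clock d = 2μt, so t = d/(2μ) = 0.244039 / (2 × 3.9 × 10^-8) = 3.13 million years.

3.13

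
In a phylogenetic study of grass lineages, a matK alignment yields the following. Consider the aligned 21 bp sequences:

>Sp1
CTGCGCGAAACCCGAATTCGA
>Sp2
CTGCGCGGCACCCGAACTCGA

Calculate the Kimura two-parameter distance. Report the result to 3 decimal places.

Of 21 sites, 2 differences are transitions and 1 are transversions, so P = 2/21 ≈ 0.095238 and Q = 1/21 ≈ 0.047619.
Under the Kimura two-parameter model, d = −½ ln(1 − 2P − Q) − ¼ ln(1 − 2Q).
1 − 2P − Q = 0.761905, giving −½ ln(0.761905) = 0.135967.
1 − 2Q = 0.904762, giving −¼ ln(0.904762) = 0.025021.
d = 0.135967 + 0.025021 = 0.160988.

0.161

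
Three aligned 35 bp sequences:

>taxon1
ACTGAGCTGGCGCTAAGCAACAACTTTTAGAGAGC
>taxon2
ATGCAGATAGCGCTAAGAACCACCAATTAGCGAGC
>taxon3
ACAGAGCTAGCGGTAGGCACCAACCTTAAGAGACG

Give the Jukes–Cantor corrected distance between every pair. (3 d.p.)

taxon1–taxon2: 11/35 sites differ → p ≈ 0.314286, d = −0.75 ln(1 − 0.419048) = 0.407315 ≈ 0.407.
taxon1–taxon3: 9/35 sites differ → p ≈ 0.257143, d = −0.75 ln(1 − 0.342857) = 0.314890 ≈ 0.315.
taxon2–taxon3: 14/35 sites differ → p = 0.4, d = −0.75 ln(1 − 0.533333) = 0.571605 ≈ 0.572.

d(taxon1,taxon2) = 0.407, d(taxon1,taxon3) = 0.315, d(taxon2,taxon3) = 0.572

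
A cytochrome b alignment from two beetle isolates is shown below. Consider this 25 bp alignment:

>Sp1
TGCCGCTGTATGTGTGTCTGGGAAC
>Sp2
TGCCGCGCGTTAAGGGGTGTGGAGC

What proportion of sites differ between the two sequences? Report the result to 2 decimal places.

The sequences differ at 12 of 25 positions.
p = 12/25 = 0.48.

0.48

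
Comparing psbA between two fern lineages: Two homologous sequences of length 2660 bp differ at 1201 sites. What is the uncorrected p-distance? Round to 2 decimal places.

0.45

p = 1201/2660 = 0.451503… ≈ 0.45 (to 2 d.p.).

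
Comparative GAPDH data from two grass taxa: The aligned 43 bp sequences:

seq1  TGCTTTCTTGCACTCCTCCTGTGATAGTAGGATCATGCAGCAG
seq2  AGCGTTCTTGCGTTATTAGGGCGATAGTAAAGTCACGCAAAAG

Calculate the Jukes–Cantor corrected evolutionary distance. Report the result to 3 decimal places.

The sequences differ at 16 of 43 sites, so p = 16/43 ≈ 0.372093.
d = −(3/4) ln(1 − 4p/3) = −0.75 ln(1 − 0.496124) = −0.75 ln(0.503876)
  = −0.75 × (-0.685425) = 0.514069 substitutions/site.

0.514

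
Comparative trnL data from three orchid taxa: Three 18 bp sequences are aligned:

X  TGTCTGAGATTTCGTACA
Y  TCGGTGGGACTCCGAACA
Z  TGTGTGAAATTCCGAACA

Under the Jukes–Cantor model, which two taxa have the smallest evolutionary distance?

X and Z

X–Y: 7/18 differ, p = 0.389, d = 0.548.
X–Z: 4/18 differ, p = 0.222, d = 0.264.
Y–Z: 5/18 differ, p = 0.278, d = 0.347.
The smallest distance is between X and Z.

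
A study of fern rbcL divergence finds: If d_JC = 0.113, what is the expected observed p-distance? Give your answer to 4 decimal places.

p = (3/4)(1 − e^(−4d/3)) = 0.75 × (1 − e^(-0.150667)) = 0.75 × (1 − 0.860134) = 0.104900.

0.1049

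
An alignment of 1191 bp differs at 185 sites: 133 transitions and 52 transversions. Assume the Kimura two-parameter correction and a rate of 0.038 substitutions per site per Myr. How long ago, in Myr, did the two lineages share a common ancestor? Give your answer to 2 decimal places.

P = 133/1191 ≈ 0.111671 and Q = 52/1191 ≈ 0.043661.
Under the Kimura two-parameter model, d = −½ ln(1 − 2P − Q) − ¼ ln(1 − 2Q).
1 − 2P − Q = 0.732997, giving −½ ln(0.732997) = 0.155307.
1 − 2Q = 0.912678, giving −¼ ln(0.912678) = 0.022843.
d = 0.155307 + 0.022843 = 0.178150.
Under a molecular clock d = 2μt, so t = d/(2μ) = 0.178150 / (2 × 0.038) = 2.34 Myr.

2.34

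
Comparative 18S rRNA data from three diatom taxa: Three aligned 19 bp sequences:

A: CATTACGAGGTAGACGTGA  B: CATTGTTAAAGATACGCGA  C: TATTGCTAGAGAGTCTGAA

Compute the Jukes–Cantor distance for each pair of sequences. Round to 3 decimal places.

A–B: 8/19 sites differ → p ≈ 0.421053, d = −0.75 ln(1 − 0.561404) = 0.618132 ≈ 0.618.
A–C: 9/19 sites differ → p ≈ 0.473684, d = −0.75 ln(1 − 0.631579) = 0.748897 ≈ 0.749.
B–C: 8/19 sites differ → p ≈ 0.421053, d = −0.75 ln(1 − 0.561404) = 0.618132 ≈ 0.618.

d(A,B) = 0.618, d(A,C) = 0.749, d(B,C) = 0.618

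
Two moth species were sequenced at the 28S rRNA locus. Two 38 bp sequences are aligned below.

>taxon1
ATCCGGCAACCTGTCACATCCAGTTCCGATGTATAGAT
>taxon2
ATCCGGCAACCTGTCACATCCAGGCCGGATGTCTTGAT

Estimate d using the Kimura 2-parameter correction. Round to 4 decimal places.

0.1450

Of 38 sites, 1 differences are transitions and 4 are transversions, so P = 1/38 ≈ 0.026316 and Q = 4/38 ≈ 0.105263.
Under the Kimura two-parameter model, d = −½ ln(1 − 2P − Q) − ¼ ln(1 − 2Q).
1 − 2P − Q = 0.842105, giving −½ ln(0.842105) = 0.085925.
1 − 2Q = 0.789474, giving −¼ ln(0.789474) = 0.059097.
d = 0.085925 + 0.059097 = 0.145022.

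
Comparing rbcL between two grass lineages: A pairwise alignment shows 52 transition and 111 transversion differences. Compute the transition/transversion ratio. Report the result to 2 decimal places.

R = 52/111 = 0.468468… ≈ 0.47 (to 2 d.p.).

0.47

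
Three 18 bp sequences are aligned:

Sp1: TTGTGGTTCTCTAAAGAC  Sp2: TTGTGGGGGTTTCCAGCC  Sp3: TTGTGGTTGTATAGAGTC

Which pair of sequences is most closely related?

Sp1 and Sp3

Sp1–Sp2: 7/18 differ, p = 0.389, d = 0.548.
Sp1–Sp3: 4/18 differ, p = 0.222, d = 0.264.
Sp2–Sp3: 6/18 differ, p = 0.333, d = 0.441.
The smallest distance is between Sp1 and Sp3.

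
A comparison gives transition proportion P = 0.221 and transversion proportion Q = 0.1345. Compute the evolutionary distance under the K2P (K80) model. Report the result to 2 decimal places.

Under the Kimura two-parameter model, d = −½ ln(1 − 2P − Q) − ¼ ln(1 − 2Q).
1 − 2P − Q = 0.4235, giving −½ ln(0.4235) = 0.429601.
1 − 2Q = 0.731, giving −¼ ln(0.731) = 0.078335.
d = 0.429601 + 0.078335 = 0.507936.

0.51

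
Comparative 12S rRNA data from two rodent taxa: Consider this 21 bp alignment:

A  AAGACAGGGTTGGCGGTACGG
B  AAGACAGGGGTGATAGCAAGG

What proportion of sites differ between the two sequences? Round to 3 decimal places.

0.286

The sequences differ at 6 of 21 positions (sites 10, 13, 14, 15, 17, 19).
p = 6/21 = 0.285714… ≈ 0.286 (to 3 d.p.).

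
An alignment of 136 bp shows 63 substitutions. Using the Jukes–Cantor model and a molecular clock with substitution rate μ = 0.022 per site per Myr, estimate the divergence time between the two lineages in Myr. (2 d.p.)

p = 63/136 ≈ 0.463235.
d = −(3/4) ln(1 − 4p/3) = −0.75 ln(1 − 0.617647) = −0.75 ln(0.382353)
  = −0.75 × (-0.961411) = 0.721058 substitutions/site.
Under a molecular clock d = 2μt, so t = d/(2μ) = 0.721058 / (2 × 0.022) = 16.39 Myr.

16.39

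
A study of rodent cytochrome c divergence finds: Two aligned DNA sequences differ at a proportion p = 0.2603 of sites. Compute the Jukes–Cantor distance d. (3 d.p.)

0.320

d = −(3/4) ln(1 − 4p/3) = −0.75 ln(1 − 0.347067) = −0.75 ln(0.652933)
  = −0.75 × (-0.426281) = 0.319711 substitutions/site.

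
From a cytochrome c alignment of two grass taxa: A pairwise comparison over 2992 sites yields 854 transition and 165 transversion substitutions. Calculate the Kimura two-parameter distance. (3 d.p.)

P = 854/2992 ≈ 0.285428 and Q = 165/2992 ≈ 0.055147.
Under the Kimura two-parameter model, d = −½ ln(1 − 2P − Q) − ¼ ln(1 − 2Q).
1 − 2P − Q = 0.373997, giving −½ ln(0.373997) = 0.491754.
1 − 2Q = 0.889706, giving −¼ ln(0.889706) = 0.029216.
d = 0.491754 + 0.029216 = 0.520970.

0.521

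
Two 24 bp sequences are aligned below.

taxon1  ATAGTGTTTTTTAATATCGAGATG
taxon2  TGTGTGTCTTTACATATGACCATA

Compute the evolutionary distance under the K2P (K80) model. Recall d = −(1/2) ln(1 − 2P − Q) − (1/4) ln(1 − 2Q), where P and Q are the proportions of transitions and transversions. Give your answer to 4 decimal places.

0.7124

Of 24 sites, 3 differences are transitions and 8 are transversions, so P = 3/24 = 0.125 and Q = 8/24 ≈ 0.333333.
Under the Kimura two-parameter model, d = −½ ln(1 − 2P − Q) − ¼ ln(1 − 2Q).
1 − 2P − Q = 0.416667, giving −½ ln(0.416667) = 0.437734.
1 − 2Q = 0.333334, giving −¼ ln(0.333334) = 0.274653.
d = 0.437734 + 0.274653 = 0.712387.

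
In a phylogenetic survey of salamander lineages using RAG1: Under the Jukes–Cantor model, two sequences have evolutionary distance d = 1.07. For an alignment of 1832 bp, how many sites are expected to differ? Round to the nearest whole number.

1044

Invert JC69: p = (3/4)(1 − e^(−4d/3)) = 0.75 × (1 − e^(-1.426667)) = 0.75 × (1 − 0.240108) = 0.569919.
Expected differing sites = pL ≈ 0.569919 × 1832 = 1044.091608 ≈ 1044.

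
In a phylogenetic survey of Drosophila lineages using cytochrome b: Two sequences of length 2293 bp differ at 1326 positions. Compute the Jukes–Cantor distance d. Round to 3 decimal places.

1.106

p = 1326/2293 ≈ 0.578282.
d = −(3/4) ln(1 − 4p/3) = −0.75 ln(1 − 0.771043) = −0.75 ln(0.228957)
  = −0.75 × (-1.474221) = 1.105666 substitutions/site.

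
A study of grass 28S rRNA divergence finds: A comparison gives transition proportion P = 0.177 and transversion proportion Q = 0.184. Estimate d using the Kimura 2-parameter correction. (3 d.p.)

Under the Kimura two-parameter model, d = −½ ln(1 − 2P − Q) − ¼ ln(1 − 2Q).
1 − 2P − Q = 0.462, giving −½ ln(0.462) = 0.386095.
1 − 2Q = 0.632, giving −¼ ln(0.632) = 0.114716.
d = 0.386095 + 0.114716 = 0.500811.

0.501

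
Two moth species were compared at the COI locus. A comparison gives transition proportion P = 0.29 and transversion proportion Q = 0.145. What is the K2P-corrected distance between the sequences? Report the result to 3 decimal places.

0.731

Under the Kimura two-parameter model, d = −½ ln(1 − 2P − Q) − ¼ ln(1 − 2Q).
1 − 2P − Q = 0.275, giving −½ ln(0.275) = 0.645492.
1 − 2Q = 0.71, giving −¼ ln(0.71) = 0.085623.
d = 0.645492 + 0.085623 = 0.731115.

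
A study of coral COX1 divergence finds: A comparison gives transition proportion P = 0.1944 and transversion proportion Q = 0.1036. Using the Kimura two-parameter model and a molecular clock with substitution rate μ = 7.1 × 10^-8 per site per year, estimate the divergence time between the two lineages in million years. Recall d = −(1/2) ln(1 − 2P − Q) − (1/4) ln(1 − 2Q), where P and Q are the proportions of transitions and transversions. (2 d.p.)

2.80

Under the Kimura two-parameter model, d = −½ ln(1 − 2P − Q) − ¼ ln(1 − 2Q).
1 − 2P − Q = 0.5076, giving −½ ln(0.5076) = 0.339031.
1 − 2Q = 0.7928, giving −¼ ln(0.7928) = 0.058046.
d = 0.339031 + 0.058046 = 0.397077.
Under a molecular clock d = 2μt, so t = d/(2μ) = 0.397077 / (2 × 7.1 × 10^-8) = 2.80 million years.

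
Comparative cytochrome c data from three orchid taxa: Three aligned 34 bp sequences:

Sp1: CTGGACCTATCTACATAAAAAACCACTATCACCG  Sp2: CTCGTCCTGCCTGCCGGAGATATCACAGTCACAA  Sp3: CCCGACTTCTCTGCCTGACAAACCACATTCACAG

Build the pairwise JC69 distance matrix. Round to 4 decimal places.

Sp1–Sp2: 15/34 sites differ → p ≈ 0.441176, d = −0.75 ln(1 − 0.588235) = 0.665477 ≈ 0.6655.
Sp1–Sp3: 11/34 sites differ → p ≈ 0.323529, d = −0.75 ln(1 − 0.431372) = 0.423397 ≈ 0.4234.
Sp2–Sp3: 11/34 sites differ → p ≈ 0.323529, d = −0.75 ln(1 − 0.431372) = 0.423397 ≈ 0.4234.

d(Sp1,Sp2) = 0.6655, d(Sp1,Sp3) = 0.4234, d(Sp2,Sp3) = 0.4234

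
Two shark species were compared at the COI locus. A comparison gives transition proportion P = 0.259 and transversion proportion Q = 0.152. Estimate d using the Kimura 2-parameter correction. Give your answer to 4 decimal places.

Under the Kimura two-parameter model, d = −½ ln(1 − 2P − Q) − ¼ ln(1 − 2Q).
1 − 2P − Q = 0.33, giving −½ ln(0.33) = 0.554331.
1 − 2Q = 0.696, giving −¼ ln(0.696) = 0.090601.
d = 0.554331 + 0.090601 = 0.644932.

0.6449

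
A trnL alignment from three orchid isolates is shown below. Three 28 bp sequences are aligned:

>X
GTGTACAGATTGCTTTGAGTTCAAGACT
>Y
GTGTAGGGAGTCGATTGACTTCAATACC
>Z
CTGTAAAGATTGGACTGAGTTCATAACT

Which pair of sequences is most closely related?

X–Y: 9/28 differ, p = 0.321, d = 0.420.
X–Z: 7/28 differ, p = 0.250, d = 0.304.
Y–Z: 10/28 differ, p = 0.357, d = 0.485.
The smallest distance is between X and Z.

X and Z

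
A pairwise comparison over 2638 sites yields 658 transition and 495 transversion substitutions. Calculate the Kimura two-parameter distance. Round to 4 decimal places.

0.6976

P = 658/2638 ≈ 0.249431 and Q = 495/2638 ≈ 0.187642.
Under the Kimura two-parameter model, d = −½ ln(1 − 2P − Q) − ¼ ln(1 − 2Q).
1 − 2P − Q = 0.313496, giving −½ ln(0.313496) = 0.579984.
1 − 2Q = 0.624716, giving −¼ ln(0.624716) = 0.117615.
d = 0.579984 + 0.117615 = 0.697599.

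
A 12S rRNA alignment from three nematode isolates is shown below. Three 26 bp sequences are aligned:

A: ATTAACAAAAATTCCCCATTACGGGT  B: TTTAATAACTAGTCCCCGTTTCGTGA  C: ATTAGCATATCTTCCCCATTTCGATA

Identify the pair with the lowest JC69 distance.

A and C

A–B: 9/26 differ, p = 0.346, d = 0.464.
A–C: 8/26 differ, p = 0.308, d = 0.396.
B–C: 10/26 differ, p = 0.385, d = 0.539.
The smallest distance is between A and C.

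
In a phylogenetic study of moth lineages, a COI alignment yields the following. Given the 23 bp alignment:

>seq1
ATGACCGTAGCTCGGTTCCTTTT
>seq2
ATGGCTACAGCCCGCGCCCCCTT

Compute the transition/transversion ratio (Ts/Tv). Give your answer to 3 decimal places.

4.000

Transitions are A↔G and C↔T; transversions are all other mismatches.
Transitions: 8. Transversions: 2.
R = 8/2 = 4.000.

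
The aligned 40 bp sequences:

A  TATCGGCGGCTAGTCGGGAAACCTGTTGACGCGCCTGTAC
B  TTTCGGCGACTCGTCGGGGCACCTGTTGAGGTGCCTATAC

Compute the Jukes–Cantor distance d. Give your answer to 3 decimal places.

The sequences differ at 8 of 40 sites (2, 9, 12, 19, 20, 30, 32, 37), so p = 8/40 = 0.2.
d = −(3/4) ln(1 − 4p/3) = −0.75 ln(1 − 0.266667) = −0.75 ln(0.733333)
  = −0.75 × (-0.310155) = 0.232616 substitutions/site.

0.233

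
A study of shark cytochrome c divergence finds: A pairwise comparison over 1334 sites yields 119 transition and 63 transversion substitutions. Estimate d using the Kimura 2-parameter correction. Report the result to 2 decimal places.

0.15

P = 119/1334 ≈ 0.089205 and Q = 63/1334 ≈ 0.047226.
Under the Kimura two-parameter model, d = −½ ln(1 − 2P − Q) − ¼ ln(1 − 2Q).
1 − 2P − Q = 0.774364, giving −½ ln(0.774364) = 0.127857.
1 − 2Q = 0.905548, giving −¼ ln(0.905548) = 0.024804.
d = 0.127857 + 0.024804 = 0.152661.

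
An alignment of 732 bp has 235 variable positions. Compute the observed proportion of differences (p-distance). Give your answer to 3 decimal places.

0.321

p = 235/732 = 0.321038… ≈ 0.321 (to 3 d.p.).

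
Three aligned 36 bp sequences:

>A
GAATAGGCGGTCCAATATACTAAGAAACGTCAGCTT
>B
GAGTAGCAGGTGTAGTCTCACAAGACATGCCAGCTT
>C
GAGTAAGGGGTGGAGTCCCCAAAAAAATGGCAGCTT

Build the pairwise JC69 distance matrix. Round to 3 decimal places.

d(A,B) = 0.493, d(A,C) = 0.493, d(B,C) = 0.347

A–B: 13/36 sites differ → p ≈ 0.361111, d = −0.75 ln(1 − 0.481481) = 0.492584 ≈ 0.493.
A–C: 13/36 sites differ → p ≈ 0.361111, d = −0.75 ln(1 − 0.481481) = 0.492584 ≈ 0.493.
B–C: 10/36 sites differ → p ≈ 0.277778, d = −0.75 ln(1 − 0.370371) = 0.346968 ≈ 0.347.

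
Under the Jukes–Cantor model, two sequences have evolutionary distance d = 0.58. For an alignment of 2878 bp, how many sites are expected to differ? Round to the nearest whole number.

Invert JC69: p = (3/4)(1 − e^(−4d/3)) = 0.75 × (1 − e^(-0.773333)) = 0.75 × (1 − 0.461472) = 0.403896.
Expected differing sites = pL ≈ 0.403896 × 2878 = 1162.412688 ≈ 1162.

1162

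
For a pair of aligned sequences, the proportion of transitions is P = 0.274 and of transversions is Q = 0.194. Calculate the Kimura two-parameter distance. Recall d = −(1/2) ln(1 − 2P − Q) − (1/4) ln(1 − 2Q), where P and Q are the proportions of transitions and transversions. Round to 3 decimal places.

0.800

Under the Kimura two-parameter model, d = −½ ln(1 − 2P − Q) − ¼ ln(1 − 2Q).
1 − 2P − Q = 0.258, giving −½ ln(0.258) = 0.677398.
1 − 2Q = 0.612, giving −¼ ln(0.612) = 0.122756.
d = 0.677398 + 0.122756 = 0.800154.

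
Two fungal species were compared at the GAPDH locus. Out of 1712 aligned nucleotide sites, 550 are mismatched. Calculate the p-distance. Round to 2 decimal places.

p = 550/1712 = 0.321261… ≈ 0.32 (to 2 d.p.).

0.32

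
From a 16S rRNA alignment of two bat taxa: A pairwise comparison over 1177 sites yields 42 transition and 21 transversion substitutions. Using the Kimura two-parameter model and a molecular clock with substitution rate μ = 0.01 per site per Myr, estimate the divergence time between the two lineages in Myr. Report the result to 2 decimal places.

P = 42/1177 ≈ 0.035684 and Q = 21/1177 ≈ 0.017842.
Under the Kimura two-parameter model, d = −½ ln(1 − 2P − Q) − ¼ ln(1 − 2Q).
1 − 2P − Q = 0.91079, giving −½ ln(0.91079) = 0.046721.
1 − 2Q = 0.964316, giving −¼ ln(0.964316) = 0.009084.
d = 0.046721 + 0.009084 = 0.055805.
Under a molecular clock d = 2μt, so t = d/(2μ) = 0.055805 / (2 × 0.01) = 2.79 Myr.

2.79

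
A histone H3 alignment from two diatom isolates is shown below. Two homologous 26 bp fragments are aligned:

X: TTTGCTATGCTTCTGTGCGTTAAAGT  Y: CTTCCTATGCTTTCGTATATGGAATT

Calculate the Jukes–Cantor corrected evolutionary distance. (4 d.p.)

0.5393

The sequences differ at 10 of 26 sites (1, 4, 13, 14, 17, 18, 19, 21, 22, 25), so p = 10/26 ≈ 0.384615.
d = −(3/4) ln(1 − 4p/3) = −0.75 ln(1 − 0.51282) = −0.75 ln(0.48718)
  = −0.75 × (-0.719122) = 0.539342 substitutions/site.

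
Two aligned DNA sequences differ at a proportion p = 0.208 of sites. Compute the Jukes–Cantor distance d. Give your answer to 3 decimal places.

0.244

d = −(3/4) ln(1 − 4p/3) = −0.75 ln(1 − 0.277333) = −0.75 ln(0.722667)
  = −0.75 × (-0.324807) = 0.243605 substitutions/site.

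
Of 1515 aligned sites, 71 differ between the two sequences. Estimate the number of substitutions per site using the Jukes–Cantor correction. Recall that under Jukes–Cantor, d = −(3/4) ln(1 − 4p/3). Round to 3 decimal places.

p = 71/1515 ≈ 0.046865.
d = −(3/4) ln(1 − 4p/3) = −0.75 ln(1 − 0.062487) = −0.75 ln(0.937513)
  = −0.75 × (-0.064525) = 0.048394 substitutions/site.

0.048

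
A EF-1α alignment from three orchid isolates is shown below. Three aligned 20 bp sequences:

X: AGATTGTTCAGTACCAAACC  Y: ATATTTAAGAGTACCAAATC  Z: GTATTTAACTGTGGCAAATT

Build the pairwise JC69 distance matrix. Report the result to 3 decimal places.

X–Y: 6/20 sites differ → p = 0.3, d = −0.75 ln(1 − 0.4) = 0.383119 ≈ 0.383.
X–Z: 10/20 sites differ → p = 0.5, d = −0.75 ln(1 − 0.666667) = 0.823960 ≈ 0.824.
Y–Z: 6/20 sites differ → p = 0.3, d = −0.75 ln(1 − 0.4) = 0.383119 ≈ 0.383.

d(X,Y) = 0.383, d(X,Z) = 0.824, d(Y,Z) = 0.383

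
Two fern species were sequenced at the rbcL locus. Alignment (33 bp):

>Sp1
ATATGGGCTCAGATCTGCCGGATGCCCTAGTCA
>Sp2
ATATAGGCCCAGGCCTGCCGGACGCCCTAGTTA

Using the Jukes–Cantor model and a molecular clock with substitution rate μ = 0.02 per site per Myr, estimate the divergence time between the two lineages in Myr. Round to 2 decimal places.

5.21

The sequences differ at 6 of 33 sites (5, 9, 13, 14, 23, 32), so p = 6/33 ≈ 0.181818.
d = −(3/4) ln(1 − 4p/3) = −0.75 ln(1 − 0.242424) = −0.75 ln(0.757576)
  = −0.75 × (-0.277631) = 0.208223 substitutions/site.
Under a molecular clock d = 2μt, so t = d/(2μ) = 0.208223 / (2 × 0.02) = 5.21 Myr.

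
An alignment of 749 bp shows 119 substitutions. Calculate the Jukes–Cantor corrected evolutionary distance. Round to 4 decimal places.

p = 119/749 ≈ 0.158879.
d = −(3/4) ln(1 − 4p/3) = −0.75 ln(1 − 0.211839) = −0.75 ln(0.788161)
  = −0.75 × (-0.238053) = 0.178540 substitutions/site.

0.1785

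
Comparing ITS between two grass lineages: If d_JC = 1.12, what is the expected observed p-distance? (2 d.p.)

p = (3/4)(1 − e^(−4d/3)) = 0.75 × (1 − e^(-1.493333)) = 0.75 × (1 − 0.224623) = 0.581533.

0.58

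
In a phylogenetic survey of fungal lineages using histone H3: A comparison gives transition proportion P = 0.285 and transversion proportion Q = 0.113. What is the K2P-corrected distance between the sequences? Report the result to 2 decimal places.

Under the Kimura two-parameter model, d = −½ ln(1 − 2P − Q) − ¼ ln(1 − 2Q).
1 − 2P − Q = 0.317, giving −½ ln(0.317) = 0.574427.
1 − 2Q = 0.774, giving −¼ ln(0.774) = 0.064046.
d = 0.574427 + 0.064046 = 0.638473.

0.64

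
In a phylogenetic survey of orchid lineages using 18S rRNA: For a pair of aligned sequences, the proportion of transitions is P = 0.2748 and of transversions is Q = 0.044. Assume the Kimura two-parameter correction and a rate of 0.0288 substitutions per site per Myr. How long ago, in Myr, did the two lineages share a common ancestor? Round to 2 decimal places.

Under the Kimura two-parameter model, d = −½ ln(1 − 2P − Q) − ¼ ln(1 − 2Q).
1 − 2P − Q = 0.4064, giving −½ ln(0.4064) = 0.450209.
1 − 2Q = 0.912, giving −¼ ln(0.912) = 0.023029.
d = 0.450209 + 0.023029 = 0.473238.
Under a molecular clock d = 2μt, so t = d/(2μ) = 0.473238 / (2 × 0.0288) = 8.22 Myr.

8.22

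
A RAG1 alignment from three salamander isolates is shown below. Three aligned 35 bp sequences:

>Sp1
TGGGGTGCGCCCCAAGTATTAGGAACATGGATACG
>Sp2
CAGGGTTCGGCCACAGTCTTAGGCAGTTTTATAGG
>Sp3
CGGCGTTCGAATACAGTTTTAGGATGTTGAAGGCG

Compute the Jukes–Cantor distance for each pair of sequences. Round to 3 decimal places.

Sp1–Sp2: 13/35 sites differ → p ≈ 0.371429, d = −0.75 ln(1 − 0.495239) = 0.512753 ≈ 0.513.
Sp1–Sp3: 15/35 sites differ → p ≈ 0.428571, d = −0.75 ln(1 − 0.571428) = 0.635472 ≈ 0.635.
Sp2–Sp3: 13/35 sites differ → p ≈ 0.371429, d = −0.75 ln(1 − 0.495239) = 0.512753 ≈ 0.513.

d(Sp1,Sp2) = 0.513, d(Sp1,Sp3) = 0.635, d(Sp2,Sp3) = 0.513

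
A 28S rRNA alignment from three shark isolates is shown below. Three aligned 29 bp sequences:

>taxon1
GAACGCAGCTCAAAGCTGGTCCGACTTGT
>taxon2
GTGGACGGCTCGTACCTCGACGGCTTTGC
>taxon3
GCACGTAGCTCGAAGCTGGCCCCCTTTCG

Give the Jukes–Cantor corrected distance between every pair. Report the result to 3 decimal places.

d(taxon1,taxon2) = 0.774, d(taxon1,taxon3) = 0.401, d(taxon2,taxon3) = 0.774

taxon1–taxon2: 14/29 sites differ → p ≈ 0.482759, d = −0.75 ln(1 − 0.643679) = 0.773942 ≈ 0.774.
taxon1–taxon3: 9/29 sites differ → p ≈ 0.310345, d = −0.75 ln(1 − 0.413793) = 0.400562 ≈ 0.401.
taxon2–taxon3: 14/29 sites differ → p ≈ 0.482759, d = −0.75 ln(1 − 0.643679) = 0.773942 ≈ 0.774.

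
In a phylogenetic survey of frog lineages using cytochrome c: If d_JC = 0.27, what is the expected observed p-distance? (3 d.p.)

0.227

p = (3/4)(1 − e^(−4d/3)) = 0.75 × (1 − e^(-0.36)) = 0.75 × (1 − 0.697676) = 0.226743.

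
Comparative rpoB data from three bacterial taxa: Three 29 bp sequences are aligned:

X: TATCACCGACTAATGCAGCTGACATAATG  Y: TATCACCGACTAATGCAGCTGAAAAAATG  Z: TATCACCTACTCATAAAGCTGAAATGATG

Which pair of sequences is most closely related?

X–Y: 2/29 differ, p = 0.069, d = 0.072.
X–Z: 6/29 differ, p = 0.207, d = 0.242.
Y–Z: 6/29 differ, p = 0.207, d = 0.242.
The smallest distance is between X and Y.

X and Y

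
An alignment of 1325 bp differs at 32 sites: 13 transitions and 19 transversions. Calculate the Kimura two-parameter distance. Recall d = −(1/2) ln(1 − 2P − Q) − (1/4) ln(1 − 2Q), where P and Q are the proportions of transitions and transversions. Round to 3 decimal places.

0.025

P = 13/1325 ≈ 0.009811 and Q = 19/1325 ≈ 0.01434.
Under the Kimura two-parameter model, d = −½ ln(1 − 2P − Q) − ¼ ln(1 − 2Q).
1 − 2P − Q = 0.966038, giving −½ ln(0.966038) = 0.017276.
1 − 2Q = 0.97132, giving −¼ ln(0.97132) = 0.007275.
d = 0.017276 + 0.007275 = 0.024551.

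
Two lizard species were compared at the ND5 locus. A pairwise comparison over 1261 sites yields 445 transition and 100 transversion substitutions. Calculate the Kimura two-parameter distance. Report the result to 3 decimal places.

0.812

P = 445/1261 ≈ 0.352895 and Q = 100/1261 ≈ 0.079302.
Under the Kimura two-parameter model, d = −½ ln(1 − 2P − Q) − ¼ ln(1 − 2Q).
1 − 2P − Q = 0.214908, giving −½ ln(0.214908) = 0.768773.
1 − 2Q = 0.841396, giving −¼ ln(0.841396) = 0.043173.
d = 0.768773 + 0.043173 = 0.811946.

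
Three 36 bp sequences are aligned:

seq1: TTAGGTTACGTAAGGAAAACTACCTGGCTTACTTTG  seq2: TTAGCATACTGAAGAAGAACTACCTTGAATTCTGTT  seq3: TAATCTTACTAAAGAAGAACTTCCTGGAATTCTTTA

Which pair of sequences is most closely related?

seq2 and seq3

seq1–seq2: 12/36 differ, p = 0.333, d = 0.441.
seq1–seq3: 12/36 differ, p = 0.333, d = 0.441.
seq2–seq3: 8/36 differ, p = 0.222, d = 0.264.
The smallest distance is between seq2 and seq3.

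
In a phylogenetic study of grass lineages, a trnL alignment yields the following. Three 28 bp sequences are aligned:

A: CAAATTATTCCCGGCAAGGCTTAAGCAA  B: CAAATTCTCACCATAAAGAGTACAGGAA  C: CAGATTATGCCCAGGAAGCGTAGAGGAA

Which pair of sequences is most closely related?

B and C

A–B: 11/28 differ, p = 0.393, d = 0.556.
A–C: 9/28 differ, p = 0.321, d = 0.420.
B–C: 8/28 differ, p = 0.286, d = 0.360.
The smallest distance is between B and C.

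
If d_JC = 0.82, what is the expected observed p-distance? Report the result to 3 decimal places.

0.499

p = (3/4)(1 − e^(−4d/3)) = 0.75 × (1 − e^(-1.093333)) = 0.75 × (1 − 0.335098) = 0.498677.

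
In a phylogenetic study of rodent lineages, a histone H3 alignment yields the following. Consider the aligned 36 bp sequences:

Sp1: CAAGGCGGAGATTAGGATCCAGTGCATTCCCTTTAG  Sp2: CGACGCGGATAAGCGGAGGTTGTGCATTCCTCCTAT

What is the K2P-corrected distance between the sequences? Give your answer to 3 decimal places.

Of 36 sites, 5 differences are transitions and 9 are transversions, so P = 5/36 ≈ 0.138889 and Q = 9/36 = 0.25.
Under the Kimura two-parameter model, d = −½ ln(1 − 2P − Q) − ¼ ln(1 − 2Q).
1 − 2P − Q = 0.472222, giving −½ ln(0.472222) = 0.375153.
1 − 2Q = 0.5, giving −¼ ln(0.5) = 0.173287.
d = 0.375153 + 0.173287 = 0.548440.

0.548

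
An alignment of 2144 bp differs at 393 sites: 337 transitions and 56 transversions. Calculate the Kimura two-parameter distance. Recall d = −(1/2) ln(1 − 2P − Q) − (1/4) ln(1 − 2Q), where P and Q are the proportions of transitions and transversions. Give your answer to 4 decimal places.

0.2215

P = 337/2144 ≈ 0.157183 and Q = 56/2144 ≈ 0.026119.
Under the Kimura two-parameter model, d = −½ ln(1 − 2P − Q) − ¼ ln(1 − 2Q).
1 − 2P − Q = 0.659515, giving −½ ln(0.659515) = 0.208125.
1 − 2Q = 0.947762, giving −¼ ln(0.947762) = 0.013413.
d = 0.208125 + 0.013413 = 0.221538.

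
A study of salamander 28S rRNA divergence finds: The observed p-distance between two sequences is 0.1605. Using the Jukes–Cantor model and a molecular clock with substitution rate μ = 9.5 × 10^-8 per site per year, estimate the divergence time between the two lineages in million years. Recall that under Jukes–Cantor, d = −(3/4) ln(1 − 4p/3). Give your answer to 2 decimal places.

0.95

d = −(3/4) ln(1 − 4p/3) = −0.75 ln(1 − 0.214) = −0.75 ln(0.786)
  = −0.75 × (-0.240798) = 0.180599 substitutions/site.
Under a molecular clock d = 2μt, so t = d/(2μ) = 0.180599 / (2 × 9.5 × 10^-8) = 0.95 million years.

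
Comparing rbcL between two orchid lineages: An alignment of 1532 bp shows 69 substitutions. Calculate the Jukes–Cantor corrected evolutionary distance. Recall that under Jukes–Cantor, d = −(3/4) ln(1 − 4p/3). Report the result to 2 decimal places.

p = 69/1532 ≈ 0.045039.
d = −(3/4) ln(1 − 4p/3) = −0.75 ln(1 − 0.060052) = −0.75 ln(0.939948)
  = −0.75 × (-0.061931) = 0.046448 substitutions/site.

0.05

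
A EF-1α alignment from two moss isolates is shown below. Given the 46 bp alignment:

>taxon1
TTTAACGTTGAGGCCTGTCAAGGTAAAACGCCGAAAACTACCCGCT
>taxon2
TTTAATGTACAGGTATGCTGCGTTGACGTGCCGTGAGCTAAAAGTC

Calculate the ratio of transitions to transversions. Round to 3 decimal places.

1.200

Transitions are A↔G and C↔T; transversions are all other mismatches.
Transitions: 12. Transversions: 10.
R = 12/10 = 1.200.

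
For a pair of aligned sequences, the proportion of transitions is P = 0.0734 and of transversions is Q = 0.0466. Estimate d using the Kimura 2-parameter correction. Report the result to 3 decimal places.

Under the Kimura two-parameter model, d = −½ ln(1 − 2P − Q) − ¼ ln(1 − 2Q).
1 − 2P − Q = 0.8066, giving −½ ln(0.8066) = 0.107464.
1 − 2Q = 0.9068, giving −¼ ln(0.9068) = 0.024458.
d = 0.107464 + 0.024458 = 0.131922.

0.132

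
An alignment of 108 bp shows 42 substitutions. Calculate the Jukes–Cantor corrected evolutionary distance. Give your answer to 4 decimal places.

p = 42/108 ≈ 0.388889.
d = −(3/4) ln(1 − 4p/3) = −0.75 ln(1 − 0.518519) = −0.75 ln(0.481481)
  = −0.75 × (-0.730889) = 0.548167 substitutions/site.

0.5482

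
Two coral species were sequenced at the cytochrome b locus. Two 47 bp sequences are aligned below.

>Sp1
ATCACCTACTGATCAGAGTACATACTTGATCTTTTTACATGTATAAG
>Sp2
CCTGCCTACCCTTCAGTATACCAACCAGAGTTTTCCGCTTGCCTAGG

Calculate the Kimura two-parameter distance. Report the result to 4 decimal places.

0.7812

Of 47 sites, 12 differences are transitions and 10 are transversions, so P = 12/47 ≈ 0.255319 and Q = 10/47 ≈ 0.212766.
Under the Kimura two-parameter model, d = −½ ln(1 − 2P − Q) − ¼ ln(1 − 2Q).
1 − 2P − Q = 0.276596, giving −½ ln(0.276596) = 0.642599.
1 − 2Q = 0.574468, giving −¼ ln(0.574468) = 0.138578.
d = 0.642599 + 0.138578 = 0.781177.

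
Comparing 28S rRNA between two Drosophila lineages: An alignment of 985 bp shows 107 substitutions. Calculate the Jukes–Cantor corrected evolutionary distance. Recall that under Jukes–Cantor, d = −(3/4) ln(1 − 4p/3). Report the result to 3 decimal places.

0.117

p = 107/985 ≈ 0.108629.
d = −(3/4) ln(1 − 4p/3) = −0.75 ln(1 − 0.144839) = −0.75 ln(0.855161)
  = −0.75 × (-0.156466) = 0.117350 substitutions/site.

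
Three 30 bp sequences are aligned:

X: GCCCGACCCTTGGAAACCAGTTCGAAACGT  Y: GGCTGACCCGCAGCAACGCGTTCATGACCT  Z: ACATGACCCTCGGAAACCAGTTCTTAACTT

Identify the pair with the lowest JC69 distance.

X and Z

X–Y: 12/30 differ, p = 0.400, d = 0.572.
X–Z: 7/30 differ, p = 0.233, d = 0.280.
Y–Z: 11/30 differ, p = 0.367, d = 0.503.
The smallest distance is between X and Z.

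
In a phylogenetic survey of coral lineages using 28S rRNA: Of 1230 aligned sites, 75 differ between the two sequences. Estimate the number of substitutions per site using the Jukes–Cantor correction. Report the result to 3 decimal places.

0.064

p = 75/1230 ≈ 0.060976.
d = −(3/4) ln(1 − 4p/3) = −0.75 ln(1 − 0.081301) = −0.75 ln(0.918699)
  = −0.75 × (-0.084797) = 0.063598 substitutions/site.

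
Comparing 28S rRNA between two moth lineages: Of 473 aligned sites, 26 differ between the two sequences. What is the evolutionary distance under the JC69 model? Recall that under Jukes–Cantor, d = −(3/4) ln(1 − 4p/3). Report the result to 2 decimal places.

p = 26/473 ≈ 0.054968.
d = −(3/4) ln(1 − 4p/3) = −0.75 ln(1 − 0.073291) = −0.75 ln(0.926709)
  = −0.75 × (-0.076116) = 0.057087 substitutions/site.

0.06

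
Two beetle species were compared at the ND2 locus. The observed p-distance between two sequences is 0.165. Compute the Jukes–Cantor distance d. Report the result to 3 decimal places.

0.186

d = −(3/4) ln(1 − 4p/3) = −0.75 ln(1 − 0.22) = −0.75 ln(0.78)
  = −0.75 × (-0.248461) = 0.186346 substitutions/site.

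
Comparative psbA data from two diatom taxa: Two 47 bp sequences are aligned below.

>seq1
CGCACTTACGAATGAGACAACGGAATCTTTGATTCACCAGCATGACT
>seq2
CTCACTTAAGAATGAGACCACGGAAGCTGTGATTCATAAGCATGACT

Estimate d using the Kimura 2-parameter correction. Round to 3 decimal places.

0.167

Of 47 sites, 1 differences are transitions and 6 are transversions, so P = 1/47 ≈ 0.021277 and Q = 6/47 ≈ 0.12766.
Under the Kimura two-parameter model, d = −½ ln(1 − 2P − Q) − ¼ ln(1 − 2Q).
1 − 2P − Q = 0.829786, giving −½ ln(0.829786) = 0.093294.
1 − 2Q = 0.74468, giving −¼ ln(0.74468) = 0.073700.
d = 0.093294 + 0.073700 = 0.166994.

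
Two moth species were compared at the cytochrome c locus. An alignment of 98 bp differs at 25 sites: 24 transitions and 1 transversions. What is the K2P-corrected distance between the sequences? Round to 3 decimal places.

0.352

P = 24/98 ≈ 0.244898 and Q = 1/98 ≈ 0.010204.
Under the Kimura two-parameter model, d = −½ ln(1 − 2P − Q) − ¼ ln(1 − 2Q).
1 − 2P − Q = 0.5, giving −½ ln(0.5) = 0.346574.
1 − 2Q = 0.979592, giving −¼ ln(0.979592) = 0.005155.
d = 0.346574 + 0.005155 = 0.351729.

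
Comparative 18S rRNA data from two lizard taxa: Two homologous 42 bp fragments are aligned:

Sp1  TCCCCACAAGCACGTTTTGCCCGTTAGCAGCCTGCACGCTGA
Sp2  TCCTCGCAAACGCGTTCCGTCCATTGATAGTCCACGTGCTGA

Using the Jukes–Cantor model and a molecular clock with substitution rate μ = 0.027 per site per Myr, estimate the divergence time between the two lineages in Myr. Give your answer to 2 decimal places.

9.85

The sequences differ at 16 of 42 sites, so p = 16/42 ≈ 0.380952.
d = −(3/4) ln(1 − 4p/3) = −0.75 ln(1 − 0.507936) = −0.75 ln(0.492064)
  = −0.75 × (-0.709146) = 0.531860 substitutions/site.
Under a molecular clock d = 2μt, so t = d/(2μ) = 0.531860 / (2 × 0.027) = 9.85 Myr.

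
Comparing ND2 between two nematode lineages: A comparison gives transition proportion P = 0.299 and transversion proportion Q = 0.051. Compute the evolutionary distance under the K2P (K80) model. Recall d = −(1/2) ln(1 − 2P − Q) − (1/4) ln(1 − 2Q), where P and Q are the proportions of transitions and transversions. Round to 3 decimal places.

0.550

Under the Kimura two-parameter model, d = −½ ln(1 − 2P − Q) − ¼ ln(1 − 2Q).
1 − 2P − Q = 0.351, giving −½ ln(0.351) = 0.523485.
1 − 2Q = 0.898, giving −¼ ln(0.898) = 0.026896.
d = 0.523485 + 0.026896 = 0.550381.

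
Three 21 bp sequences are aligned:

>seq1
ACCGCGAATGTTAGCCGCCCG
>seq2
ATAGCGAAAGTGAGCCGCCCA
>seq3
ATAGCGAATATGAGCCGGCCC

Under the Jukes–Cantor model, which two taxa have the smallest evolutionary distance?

seq2 and seq3

seq1–seq2: 5/21 differ, p = 0.238, d = 0.286.
seq1–seq3: 6/21 differ, p = 0.286, d = 0.360.
seq2–seq3: 4/21 differ, p = 0.190, d = 0.220.
The smallest distance is between seq2 and seq3.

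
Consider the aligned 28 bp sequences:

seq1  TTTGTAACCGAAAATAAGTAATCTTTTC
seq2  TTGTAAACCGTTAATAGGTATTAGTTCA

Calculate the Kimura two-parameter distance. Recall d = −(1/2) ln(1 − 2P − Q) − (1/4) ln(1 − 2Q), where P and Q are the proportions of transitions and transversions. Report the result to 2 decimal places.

Of 28 sites, 2 differences are transitions and 9 are transversions, so P = 2/28 ≈ 0.071429 and Q = 9/28 ≈ 0.321429.
Under the Kimura two-parameter model, d = −½ ln(1 − 2P − Q) − ¼ ln(1 − 2Q).
1 − 2P − Q = 0.535713, giving −½ ln(0.535713) = 0.312078.
1 − 2Q = 0.357142, giving −¼ ln(0.357142) = 0.257405.
d = 0.312078 + 0.257405 = 0.569483.

0.57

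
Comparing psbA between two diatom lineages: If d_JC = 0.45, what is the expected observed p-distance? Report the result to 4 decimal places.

p = (3/4)(1 − e^(−4d/3)) = 0.75 × (1 − e^(-0.6)) = 0.75 × (1 − 0.548812) = 0.338391.

0.3384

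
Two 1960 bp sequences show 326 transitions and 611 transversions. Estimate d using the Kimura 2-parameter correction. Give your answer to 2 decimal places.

P = 326/1960 ≈ 0.166327 and Q = 611/1960 ≈ 0.311735.
Under the Kimura two-parameter model, d = −½ ln(1 − 2P − Q) − ¼ ln(1 − 2Q).
1 − 2P − Q = 0.355611, giving −½ ln(0.355611) = 0.516959.
1 − 2Q = 0.37653, giving −¼ ln(0.37653) = 0.244189.
d = 0.516959 + 0.244189 = 0.761148.

0.76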